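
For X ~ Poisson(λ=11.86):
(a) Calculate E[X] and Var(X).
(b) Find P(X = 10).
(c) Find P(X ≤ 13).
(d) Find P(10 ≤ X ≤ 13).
(a) E[X] = 11.8600, Var(X) = 11.8600
(b) P(X = 10) = 0.107239
(c) P(X ≤ 13) = 0.696225
(d) P(10 ≤ X ≤ 13) = 0.441388

We have X ~ Poisson(λ=11.86).

(a) Moments:
E[X] = 11.8600
Var(X) = 11.8600
σ = √Var(X) = 3.4438

(b) Point probability using PMF:
P(X = 10) = 0.107239

(c) Cumulative probability using CDF:
P(X ≤ 13) = F(13) = 0.696225

(d) Range probability:
P(10 ≤ X ≤ 13) = P(X ≤ 13) - P(X ≤ 9)
                   = F(13) - F(9)
                   = 0.696225 - 0.254837
                   = 0.441388

This means approximately 44.1% of outcomes fall in the interval [10, 13].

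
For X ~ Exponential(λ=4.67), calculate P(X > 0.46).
0.116694

We have X ~ Exponential(λ=4.67).

P(X > 0.46) = 1 - P(X ≤ 0.46)
                = 1 - F(0.46)
                = 1 - 0.883306
                = 0.116694

So there's approximately a 11.7% chance that X exceeds 0.46.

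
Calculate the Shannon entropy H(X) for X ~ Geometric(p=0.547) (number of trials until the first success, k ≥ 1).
1.2591 nats

We have X ~ Geometric(p=0.547) (number of trials until the first success, k ≥ 1).

The Shannon entropy measures the uncertainty or information content of the distribution.

For a Geometric distribution with p=0.547 (number of trials until the first success, k ≥ 1):
H(X) = 1.2591 nats

(In bits, this would be 1.8165 bits.)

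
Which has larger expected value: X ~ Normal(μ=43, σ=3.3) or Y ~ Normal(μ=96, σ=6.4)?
Y has larger mean (96.0000 > 43.0000)

Compute the expected value for each distribution:

X ~ Normal(μ=43, σ=3.3):
E[X] = 43.0000

Y ~ Normal(μ=96, σ=6.4):
E[Y] = 96.0000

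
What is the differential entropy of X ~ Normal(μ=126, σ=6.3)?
3.2595 nats

We have X ~ Normal(μ=126, σ=6.3).

The differential entropy measures the uncertainty or information content of the distribution.

For a Normal distribution with μ=126, σ=6.3:
h(X) = 3.2595 nats

(In bits, this would be 4.7024 bits.)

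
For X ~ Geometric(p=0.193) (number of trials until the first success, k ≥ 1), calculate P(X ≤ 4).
0.575875

We have X ~ Geometric(p=0.193) (number of trials until the first success, k ≥ 1).

The CDF gives us P(X ≤ k).

Using the CDF:
P(X ≤ 4) = 0.575875

This means there's approximately a 57.6% chance that X is at most 4.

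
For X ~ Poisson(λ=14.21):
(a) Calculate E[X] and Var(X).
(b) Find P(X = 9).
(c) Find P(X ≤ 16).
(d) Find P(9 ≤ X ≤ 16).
(a) E[X] = 14.2100, Var(X) = 14.2100
(b) P(X = 9) = 0.043879
(c) P(X ≤ 16) = 0.737476
(d) P(9 ≤ X ≤ 16) = 0.681532

We have X ~ Poisson(λ=14.21).

(a) Moments:
E[X] = 14.2100
Var(X) = 14.2100
σ = √Var(X) = 3.7696

(b) Point probability using PMF:
P(X = 9) = 0.043879

(c) Cumulative probability using CDF:
P(X ≤ 16) = F(16) = 0.737476

(d) Range probability:
P(9 ≤ X ≤ 16) = P(X ≤ 16) - P(X ≤ 8)
                   = F(16) - F(8)
                   = 0.737476 - 0.055945
                   = 0.681532

This means approximately 68.2% of outcomes fall in the interval [9, 16].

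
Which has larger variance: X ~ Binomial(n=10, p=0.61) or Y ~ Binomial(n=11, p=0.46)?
Y has larger variance (2.7324 > 2.3790)

Compute the variance for each distribution:

X ~ Binomial(n=10, p=0.61):
Var(X) = 2.3790

Y ~ Binomial(n=11, p=0.46):
Var(Y) = 2.7324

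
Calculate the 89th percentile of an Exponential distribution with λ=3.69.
0.5982

We have X ~ Exponential(λ=3.69).

We want to find x such that P(X ≤ x) = 0.89.

This is the 89th percentile, which means 89% of values fall below this point.

Using the inverse CDF (quantile function):
x = F⁻¹(0.89) = 0.5982

Verification: P(X ≤ 0.5982) = 0.89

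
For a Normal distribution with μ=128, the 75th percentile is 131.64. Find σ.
σ = 5.3967

For X ~ Normal(μ, σ), the p-th percentile satisfies x = μ + z_p × σ,
where z_p = Φ⁻¹(p) is the standard normal quantile.

Step 1: z_{0.75} = Φ⁻¹(0.75) = 0.6745

Step 2: Solve for σ:
131.64 = 128 + 0.6745 × σ
σ = (131.64 - 128) / 0.6745
σ = 3.64 / 0.6745
σ = 5.3967

Verification: μ + z × σ = 128 + 0.6745 × 5.3967 = 131.64 ✓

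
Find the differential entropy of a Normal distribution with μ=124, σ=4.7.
2.9665 nats

We have X ~ Normal(μ=124, σ=4.7).

The differential entropy measures the uncertainty or information content of the distribution.

For a Normal distribution with μ=124, σ=4.7:
h(X) = 2.9665 nats

(In bits, this would be 4.2798 bits.)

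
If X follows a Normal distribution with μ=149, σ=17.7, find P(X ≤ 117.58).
0.037937

We have X ~ Normal(μ=149, σ=17.7).

The CDF gives us P(X ≤ k).

Using the CDF:
P(X ≤ 117.58) = 0.037937

This means there's approximately a 3.8% chance that X is at most 117.58.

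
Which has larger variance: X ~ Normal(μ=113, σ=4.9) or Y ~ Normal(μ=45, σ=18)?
Y has larger variance (324.0000 > 24.0100)

Compute the variance for each distribution:

X ~ Normal(μ=113, σ=4.9):
Var(X) = 24.0100

Y ~ Normal(μ=45, σ=18):
Var(Y) = 324.0000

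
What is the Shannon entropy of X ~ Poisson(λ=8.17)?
2.4582 nats

We have X ~ Poisson(λ=8.17).

The Shannon entropy measures the uncertainty or information content of the distribution.

For a Poisson distribution with λ=8.17:
H(X) = 2.4582 nats

(In bits, this would be 3.5464 bits.)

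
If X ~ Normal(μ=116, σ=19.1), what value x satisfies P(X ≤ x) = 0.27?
104.2953

We have X ~ Normal(μ=116, σ=19.1).

We want to find x such that P(X ≤ x) = 0.27.

This is the 27th percentile, which means 27% of values fall below this point.

Using the inverse CDF (quantile function):
x = F⁻¹(0.27) = 104.2953

Verification: P(X ≤ 104.2953) = 0.27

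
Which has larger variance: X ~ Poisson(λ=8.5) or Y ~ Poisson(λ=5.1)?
X has larger variance (8.5000 > 5.1000)

Compute the variance for each distribution:

X ~ Poisson(λ=8.5):
Var(X) = 8.5000

Y ~ Poisson(λ=5.1):
Var(Y) = 5.1000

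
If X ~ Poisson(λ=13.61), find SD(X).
3.6892

We have X ~ Poisson(λ=13.61).

For a Poisson distribution with λ=13.61:
σ = √Var(X) = 3.6892

The standard deviation is the square root of the variance.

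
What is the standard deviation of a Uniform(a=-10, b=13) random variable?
6.6395

We have X ~ Uniform(a=-10, b=13).

For a Uniform distribution with a=-10, b=13:
σ = √Var(X) = 6.6395

The standard deviation is the square root of the variance.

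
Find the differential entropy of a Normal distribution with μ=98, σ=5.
3.0284 nats

We have X ~ Normal(μ=98, σ=5).

The differential entropy measures the uncertainty or information content of the distribution.

For a Normal distribution with μ=98, σ=5:
h(X) = 3.0284 nats

(In bits, this would be 4.3690 bits.)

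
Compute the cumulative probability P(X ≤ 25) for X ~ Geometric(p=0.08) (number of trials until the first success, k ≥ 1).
0.875636

We have X ~ Geometric(p=0.08) (number of trials until the first success, k ≥ 1).

The CDF gives us P(X ≤ k).

Using the CDF:
P(X ≤ 25) = 0.875636

This means there's approximately a 87.6% chance that X is at most 25.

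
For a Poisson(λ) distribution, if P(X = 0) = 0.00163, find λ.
λ = 6.4192

For a Poisson(λ) distribution, the PMF at 0 is:
P(X = 0) = λ^0 e^(-λ) / 0! = e^(-λ)

Given P(X = 0) = 0.00163:
e^(-λ) = 0.00163
-λ = ln(0.00163)
λ = -ln(0.00163) = 6.4192

Verification: e^(-6.4192) = 0.00163 ✓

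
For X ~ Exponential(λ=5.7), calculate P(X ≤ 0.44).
0.918569

We have X ~ Exponential(λ=5.7).

The CDF gives us P(X ≤ k).

Using the CDF:
P(X ≤ 0.44) = 0.918569

This means there's approximately a 91.9% chance that X is at most 0.44.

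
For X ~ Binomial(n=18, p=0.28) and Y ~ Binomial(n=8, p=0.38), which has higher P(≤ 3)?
Y has higher probability (P(Y ≤ 3) = 0.6401 > P(X ≤ 3) = 0.2140)

Compute P(≤ 3) for each distribution:

X ~ Binomial(n=18, p=0.28):
P(X ≤ 3) = 0.2140

Y ~ Binomial(n=8, p=0.38):
P(Y ≤ 3) = 0.6401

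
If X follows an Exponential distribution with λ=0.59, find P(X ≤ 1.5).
0.587286

We have X ~ Exponential(λ=0.59).

The CDF gives us P(X ≤ k).

Using the CDF:
P(X ≤ 1.5) = 0.587286

This means there's approximately a 58.7% chance that X is at most 1.5.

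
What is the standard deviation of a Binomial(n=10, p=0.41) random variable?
1.5553

We have X ~ Binomial(n=10, p=0.41).

For a Binomial distribution with n=10, p=0.41:
σ = √Var(X) = 1.5553

The standard deviation is the square root of the variance.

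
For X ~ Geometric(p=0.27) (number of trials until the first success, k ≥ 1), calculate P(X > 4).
0.283982

We have X ~ Geometric(p=0.27) (number of trials until the first success, k ≥ 1).

P(X > 4) = 1 - P(X ≤ 4)
                = 1 - F(4)
                = 1 - 0.716018
                = 0.283982

So there's approximately a 28.4% chance that X exceeds 4.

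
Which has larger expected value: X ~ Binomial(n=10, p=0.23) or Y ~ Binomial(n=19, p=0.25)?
Y has larger mean (4.7500 > 2.3000)

Compute the expected value for each distribution:

X ~ Binomial(n=10, p=0.23):
E[X] = 2.3000

Y ~ Binomial(n=19, p=0.25):
E[Y] = 4.7500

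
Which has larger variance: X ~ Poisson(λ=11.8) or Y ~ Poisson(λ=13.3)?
Y has larger variance (13.3000 > 11.8000)

Compute the variance for each distribution:

X ~ Poisson(λ=11.8):
Var(X) = 11.8000

Y ~ Poisson(λ=13.3):
Var(Y) = 13.3000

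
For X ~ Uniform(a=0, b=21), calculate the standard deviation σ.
6.0622

We have X ~ Uniform(a=0, b=21).

For a Uniform distribution with a=0, b=21:
σ = √Var(X) = 6.0622

The standard deviation is the square root of the variance.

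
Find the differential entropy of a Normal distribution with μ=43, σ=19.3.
4.3790 nats

We have X ~ Normal(μ=43, σ=19.3).

The differential entropy measures the uncertainty or information content of the distribution.

For a Normal distribution with μ=43, σ=19.3:
h(X) = 4.3790 nats

(In bits, this would be 6.3176 bits.)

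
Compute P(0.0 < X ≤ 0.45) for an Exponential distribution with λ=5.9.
0.929701

We have X ~ Exponential(λ=5.9).

To find P(0.0 < X ≤ 0.45), we use:
P(0.0 < X ≤ 0.45) = P(X ≤ 0.45) - P(X ≤ 0.0)
                 = F(0.45) - F(0.0)
                 = 0.929701 - 0.000000
                 = 0.929701

So there's approximately a 93.0% chance that X falls in this range.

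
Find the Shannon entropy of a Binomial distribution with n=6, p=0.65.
1.5601 nats

We have X ~ Binomial(n=6, p=0.65).

The Shannon entropy measures the uncertainty or information content of the distribution.

For a Binomial distribution with n=6, p=0.65:
H(X) = 1.5601 nats

(In bits, this would be 2.2508 bits.)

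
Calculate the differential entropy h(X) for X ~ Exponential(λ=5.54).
-0.7120 nats

We have X ~ Exponential(λ=5.54).

The differential entropy measures the uncertainty or information content of the distribution.

For an Exponential distribution with λ=5.54:
h(X) = -0.7120 nats

(In bits, this would be -1.0272 bits.)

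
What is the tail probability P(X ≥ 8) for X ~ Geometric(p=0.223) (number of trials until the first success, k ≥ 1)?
0.170981

We have X ~ Geometric(p=0.223) (number of trials until the first success, k ≥ 1).

For discrete distributions, P(X ≥ 8) = 1 - P(X ≤ 7).

P(X ≤ 7) = 0.829019
P(X ≥ 8) = 1 - 0.829019 = 0.170981

So there's approximately a 17.1% chance that X is at least 8.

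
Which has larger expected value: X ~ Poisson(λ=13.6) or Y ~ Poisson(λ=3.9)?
X has larger mean (13.6000 > 3.9000)

Compute the expected value for each distribution:

X ~ Poisson(λ=13.6):
E[X] = 13.6000

Y ~ Poisson(λ=3.9):
E[Y] = 3.9000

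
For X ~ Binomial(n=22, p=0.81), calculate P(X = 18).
0.214763

We have X ~ Binomial(n=22, p=0.81).

For a Binomial distribution, the PMF gives us the probability of each outcome.

Using the PMF formula:
P(X = 18) = 0.214763

Rounded to 4 decimal places: 0.2148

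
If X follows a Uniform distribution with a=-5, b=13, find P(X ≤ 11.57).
0.920556

We have X ~ Uniform(a=-5, b=13).

The CDF gives us P(X ≤ k).

Using the CDF:
P(X ≤ 11.57) = 0.920556

This means there's approximately a 92.1% chance that X is at most 11.57.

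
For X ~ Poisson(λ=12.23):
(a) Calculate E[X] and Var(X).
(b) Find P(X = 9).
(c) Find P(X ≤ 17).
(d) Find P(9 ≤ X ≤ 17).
(a) E[X] = 12.2300, Var(X) = 12.2300
(b) P(X = 9) = 0.082348
(c) P(X ≤ 17) = 0.927793
(d) P(9 ≤ X ≤ 17) = 0.787265

We have X ~ Poisson(λ=12.23).

(a) Moments:
E[X] = 12.2300
Var(X) = 12.2300
σ = √Var(X) = 3.4971

(b) Point probability using PMF:
P(X = 9) = 0.082348

(c) Cumulative probability using CDF:
P(X ≤ 17) = F(17) = 0.927793

(d) Range probability:
P(9 ≤ X ≤ 17) = P(X ≤ 17) - P(X ≤ 8)
                   = F(17) - F(8)
                   = 0.927793 - 0.140528
                   = 0.787265

This means approximately 78.7% of outcomes fall in the interval [9, 17].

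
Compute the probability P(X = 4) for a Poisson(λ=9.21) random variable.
0.029990

We have X ~ Poisson(λ=9.21).

For a Poisson distribution, the PMF gives us the probability of each outcome.

Using the PMF formula:
P(X = 4) = 0.029990

Rounded to 4 decimal places: 0.0300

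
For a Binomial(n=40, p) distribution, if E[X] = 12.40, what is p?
p = 0.31

For a Binomial(n, p) distribution:
E[X] = n × p

Given n = 40 and E[X] = 12.40:
12.40 = 40 × p
p = 12.40 / 40 = 0.31

Verification: Binomial(40, 0.31) has E[X] = 12.40 ✓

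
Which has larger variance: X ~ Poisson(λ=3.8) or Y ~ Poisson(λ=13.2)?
Y has larger variance (13.2000 > 3.8000)

Compute the variance for each distribution:

X ~ Poisson(λ=3.8):
Var(X) = 3.8000

Y ~ Poisson(λ=13.2):
Var(Y) = 13.2000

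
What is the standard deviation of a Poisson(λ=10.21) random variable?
3.1953

We have X ~ Poisson(λ=10.21).

For a Poisson distribution with λ=10.21:
σ = √Var(X) = 3.1953

The standard deviation is the square root of the variance.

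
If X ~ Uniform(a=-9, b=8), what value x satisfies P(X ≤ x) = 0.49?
-0.6700

We have X ~ Uniform(a=-9, b=8).

We want to find x such that P(X ≤ x) = 0.49.

This is the 49th percentile, which means 49% of values fall below this point.

Using the inverse CDF (quantile function):
x = F⁻¹(0.49) = -0.6700

Verification: P(X ≤ -0.6700) = 0.49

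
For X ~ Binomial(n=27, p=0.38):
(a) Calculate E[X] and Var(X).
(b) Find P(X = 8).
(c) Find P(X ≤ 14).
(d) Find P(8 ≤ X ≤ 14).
(a) E[X] = 10.2600, Var(X) = 6.3612
(b) P(X = 8) = 0.109668
(c) P(X ≤ 14) = 0.951801
(d) P(8 ≤ X ≤ 14) = 0.815798

We have X ~ Binomial(n=27, p=0.38).

(a) Moments:
E[X] = 10.2600
Var(X) = 6.3612
σ = √Var(X) = 2.5221

(b) Point probability using PMF:
P(X = 8) = 0.109668

(c) Cumulative probability using CDF:
P(X ≤ 14) = F(14) = 0.951801

(d) Range probability:
P(8 ≤ X ≤ 14) = P(X ≤ 14) - P(X ≤ 7)
                   = F(14) - F(7)
                   = 0.951801 - 0.136004
                   = 0.815798

This means approximately 81.6% of outcomes fall in the interval [8, 14].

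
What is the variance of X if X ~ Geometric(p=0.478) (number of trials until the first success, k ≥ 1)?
2.2846

We have X ~ Geometric(p=0.478) (number of trials until the first success, k ≥ 1).

For a Geometric distribution with p=0.478 (number of trials until the first success, k ≥ 1):
Var(X) = 2.2846

The variance measures the spread of the distribution around the mean.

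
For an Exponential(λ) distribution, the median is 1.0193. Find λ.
λ = 0.6800

For X ~ Exponential(λ), the CDF is F(x) = 1 - e^(-λx).
The median m satisfies F(m) = 0.5:
1 - e^(-λm) = 0.5
e^(-λm) = 0.5
λm = ln(2)
m = ln(2) / λ

Given m = 1.0193:
λ = ln(2) / 1.0193 = 0.693147 / 1.0193 = 0.6800

Verification: ln(2) / 0.6800 = 1.0193 ✓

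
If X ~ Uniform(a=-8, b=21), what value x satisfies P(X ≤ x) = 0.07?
-5.9700

We have X ~ Uniform(a=-8, b=21).

We want to find x such that P(X ≤ x) = 0.07.

This is the 7th percentile, which means 7% of values fall below this point.

Using the inverse CDF (quantile function):
x = F⁻¹(0.07) = -5.9700

Verification: P(X ≤ -5.9700) = 0.07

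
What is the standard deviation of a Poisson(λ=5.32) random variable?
2.3065

We have X ~ Poisson(λ=5.32).

For a Poisson distribution with λ=5.32:
σ = √Var(X) = 2.3065

The standard deviation is the square root of the variance.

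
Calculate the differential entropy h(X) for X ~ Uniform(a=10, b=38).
3.3322 nats

We have X ~ Uniform(a=10, b=38).

The differential entropy measures the uncertainty or information content of the distribution.

For a Uniform distribution with a=10, b=38:
h(X) = 3.3322 nats

(In bits, this would be 4.8074 bits.)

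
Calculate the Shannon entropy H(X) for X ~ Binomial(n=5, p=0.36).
1.4722 nats

We have X ~ Binomial(n=5, p=0.36).

The Shannon entropy measures the uncertainty or information content of the distribution.

For a Binomial distribution with n=5, p=0.36:
H(X) = 1.4722 nats

(In bits, this would be 2.1240 bits.)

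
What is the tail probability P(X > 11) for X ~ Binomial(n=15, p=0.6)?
0.090502

We have X ~ Binomial(n=15, p=0.6).

P(X > 11) = 1 - P(X ≤ 11)
                = 1 - F(11)
                = 1 - 0.909498
                = 0.090502

So there's approximately a 9.1% chance that X exceeds 11.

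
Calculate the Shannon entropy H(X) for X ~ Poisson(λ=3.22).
1.9701 nats

We have X ~ Poisson(λ=3.22).

The Shannon entropy measures the uncertainty or information content of the distribution.

For a Poisson distribution with λ=3.22:
H(X) = 1.9701 nats

(In bits, this would be 2.8422 bits.)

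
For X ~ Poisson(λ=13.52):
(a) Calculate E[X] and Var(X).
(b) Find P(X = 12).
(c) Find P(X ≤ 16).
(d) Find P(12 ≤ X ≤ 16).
(a) E[X] = 13.5200, Var(X) = 13.5200
(b) P(X = 12) = 0.104646
(c) P(X ≤ 16) = 0.795947
(d) P(12 ≤ X ≤ 16) = 0.493355

We have X ~ Poisson(λ=13.52).

(a) Moments:
E[X] = 13.5200
Var(X) = 13.5200
σ = √Var(X) = 3.6770

(b) Point probability using PMF:
P(X = 12) = 0.104646

(c) Cumulative probability using CDF:
P(X ≤ 16) = F(16) = 0.795947

(d) Range probability:
P(12 ≤ X ≤ 16) = P(X ≤ 16) - P(X ≤ 11)
                   = F(16) - F(11)
                   = 0.795947 - 0.302592
                   = 0.493355

This means approximately 49.3% of outcomes fall in the interval [12, 16].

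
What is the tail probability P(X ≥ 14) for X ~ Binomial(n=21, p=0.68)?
0.651113

We have X ~ Binomial(n=21, p=0.68).

For discrete distributions, P(X ≥ 14) = 1 - P(X ≤ 13).

P(X ≤ 13) = 0.348887
P(X ≥ 14) = 1 - 0.348887 = 0.651113

So there's approximately a 65.1% chance that X is at least 14.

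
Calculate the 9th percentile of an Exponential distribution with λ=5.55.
0.0170

We have X ~ Exponential(λ=5.55).

We want to find x such that P(X ≤ x) = 0.09.

This is the 9th percentile, which means 9% of values fall below this point.

Using the inverse CDF (quantile function):
x = F⁻¹(0.09) = 0.0170

Verification: P(X ≤ 0.0170) = 0.09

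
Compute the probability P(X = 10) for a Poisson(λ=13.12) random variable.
0.083489

We have X ~ Poisson(λ=13.12).

For a Poisson distribution, the PMF gives us the probability of each outcome.

Using the PMF formula:
P(X = 10) = 0.083489

Rounded to 4 decimal places: 0.0835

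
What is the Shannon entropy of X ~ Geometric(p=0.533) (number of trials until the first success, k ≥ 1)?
1.2964 nats

We have X ~ Geometric(p=0.533) (number of trials until the first success, k ≥ 1).

The Shannon entropy measures the uncertainty or information content of the distribution.

For a Geometric distribution with p=0.533 (number of trials until the first success, k ≥ 1):
H(X) = 1.2964 nats

(In bits, this would be 1.8703 bits.)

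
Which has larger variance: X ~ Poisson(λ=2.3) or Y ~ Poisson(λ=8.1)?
Y has larger variance (8.1000 > 2.3000)

Compute the variance for each distribution:

X ~ Poisson(λ=2.3):
Var(X) = 2.3000

Y ~ Poisson(λ=8.1):
Var(Y) = 8.1000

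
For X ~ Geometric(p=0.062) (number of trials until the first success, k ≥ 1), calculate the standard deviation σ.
15.6210

We have X ~ Geometric(p=0.062) (number of trials until the first success, k ≥ 1).

For a Geometric distribution with p=0.062 (number of trials until the first success, k ≥ 1):
σ = √Var(X) = 15.6210

The standard deviation is the square root of the variance.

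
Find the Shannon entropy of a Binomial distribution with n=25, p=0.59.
2.3181 nats

We have X ~ Binomial(n=25, p=0.59).

The Shannon entropy measures the uncertainty or information content of the distribution.

For a Binomial distribution with n=25, p=0.59:
H(X) = 2.3181 nats

(In bits, this would be 3.3443 bits.)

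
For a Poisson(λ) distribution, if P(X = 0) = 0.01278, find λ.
λ = 4.3599

For a Poisson(λ) distribution, the PMF at 0 is:
P(X = 0) = λ^0 e^(-λ) / 0! = e^(-λ)

Given P(X = 0) = 0.01278:
e^(-λ) = 0.01278
-λ = ln(0.01278)
λ = -ln(0.01278) = 4.3599

Verification: e^(-4.3599) = 0.01278 ✓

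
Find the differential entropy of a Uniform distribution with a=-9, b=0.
2.1972 nats

We have X ~ Uniform(a=-9, b=0).

The differential entropy measures the uncertainty or information content of the distribution.

For a Uniform distribution with a=-9, b=0:
h(X) = 2.1972 nats

(In bits, this would be 3.1699 bits.)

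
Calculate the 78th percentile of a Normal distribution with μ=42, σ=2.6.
44.0077

We have X ~ Normal(μ=42, σ=2.6).

We want to find x such that P(X ≤ x) = 0.78.

This is the 78th percentile, which means 78% of values fall below this point.

Using the inverse CDF (quantile function):
x = F⁻¹(0.78) = 44.0077

Verification: P(X ≤ 44.0077) = 0.78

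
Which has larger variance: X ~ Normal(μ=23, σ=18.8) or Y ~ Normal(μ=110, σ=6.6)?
X has larger variance (353.4400 > 43.5600)

Compute the variance for each distribution:

X ~ Normal(μ=23, σ=18.8):
Var(X) = 353.4400

Y ~ Normal(μ=110, σ=6.6):
Var(Y) = 43.5600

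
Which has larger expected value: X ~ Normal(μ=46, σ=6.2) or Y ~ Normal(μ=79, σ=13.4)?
Y has larger mean (79.0000 > 46.0000)

Compute the expected value for each distribution:

X ~ Normal(μ=46, σ=6.2):
E[X] = 46.0000

Y ~ Normal(μ=79, σ=13.4):
E[Y] = 79.0000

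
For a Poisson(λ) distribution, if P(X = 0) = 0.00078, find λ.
λ = 7.1562

For a Poisson(λ) distribution, the PMF at 0 is:
P(X = 0) = λ^0 e^(-λ) / 0! = e^(-λ)

Given P(X = 0) = 0.00078:
e^(-λ) = 0.00078
-λ = ln(0.00078)
λ = -ln(0.00078) = 7.1562

Verification: e^(-7.1562) = 0.00078 ✓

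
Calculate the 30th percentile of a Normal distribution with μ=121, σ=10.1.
115.7036

We have X ~ Normal(μ=121, σ=10.1).

We want to find x such that P(X ≤ x) = 0.3.

This is the 30th percentile, which means 30% of values fall below this point.

Using the inverse CDF (quantile function):
x = F⁻¹(0.3) = 115.7036

Verification: P(X ≤ 115.7036) = 0.3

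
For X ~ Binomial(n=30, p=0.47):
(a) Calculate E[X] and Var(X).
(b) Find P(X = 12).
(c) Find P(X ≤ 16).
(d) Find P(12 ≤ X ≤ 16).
(a) E[X] = 14.1000, Var(X) = 7.4730
(b) P(X = 12) = 0.109426
(c) P(X ≤ 16) = 0.810071
(d) P(12 ≤ X ≤ 16) = 0.639105

We have X ~ Binomial(n=30, p=0.47).

(a) Moments:
E[X] = 14.1000
Var(X) = 7.4730
σ = √Var(X) = 2.7337

(b) Point probability using PMF:
P(X = 12) = 0.109426

(c) Cumulative probability using CDF:
P(X ≤ 16) = F(16) = 0.810071

(d) Range probability:
P(12 ≤ X ≤ 16) = P(X ≤ 16) - P(X ≤ 11)
                   = F(16) - F(11)
                   = 0.810071 - 0.170966
                   = 0.639105

This means approximately 63.9% of outcomes fall in the interval [12, 16].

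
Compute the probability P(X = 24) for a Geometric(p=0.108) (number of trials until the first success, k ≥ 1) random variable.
0.007795

We have X ~ Geometric(p=0.108) (number of trials until the first success, k ≥ 1).

For a Geometric distribution, the PMF gives us the probability of each outcome.

Using the PMF formula:
P(X = 24) = 0.007795

Rounded to 4 decimal places: 0.0078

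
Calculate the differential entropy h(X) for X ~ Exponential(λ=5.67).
-0.7352 nats

We have X ~ Exponential(λ=5.67).

The differential entropy measures the uncertainty or information content of the distribution.

For an Exponential distribution with λ=5.67:
h(X) = -0.7352 nats

(In bits, this would be -1.0607 bits.)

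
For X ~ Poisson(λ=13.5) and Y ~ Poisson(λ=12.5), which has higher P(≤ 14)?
Y has higher probability (P(Y ≤ 14) = 0.7250 > P(X ≤ 14) = 0.6233)

Compute P(≤ 14) for each distribution:

X ~ Poisson(λ=13.5):
P(X ≤ 14) = 0.6233

Y ~ Poisson(λ=12.5):
P(Y ≤ 14) = 0.7250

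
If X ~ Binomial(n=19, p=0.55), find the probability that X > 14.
0.027981

We have X ~ Binomial(n=19, p=0.55).

P(X > 14) = 1 - P(X ≤ 14)
                = 1 - F(14)
                = 1 - 0.972019
                = 0.027981

So there's approximately a 2.8% chance that X exceeds 14.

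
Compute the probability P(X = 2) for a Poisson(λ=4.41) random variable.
0.118198

We have X ~ Poisson(λ=4.41).

For a Poisson distribution, the PMF gives us the probability of each outcome.

Using the PMF formula:
P(X = 2) = 0.118198

Rounded to 4 decimal places: 0.1182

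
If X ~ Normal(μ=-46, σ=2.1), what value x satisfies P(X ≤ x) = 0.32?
-46.9822

We have X ~ Normal(μ=-46, σ=2.1).

We want to find x such that P(X ≤ x) = 0.32.

This is the 32nd percentile, which means 32% of values fall below this point.

Using the inverse CDF (quantile function):
x = F⁻¹(0.32) = -46.9822

Verification: P(X ≤ -46.9822) = 0.32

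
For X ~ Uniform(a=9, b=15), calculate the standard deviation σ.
1.7321

We have X ~ Uniform(a=9, b=15).

For a Uniform distribution with a=9, b=15:
σ = √Var(X) = 1.7321

The standard deviation is the square root of the variance.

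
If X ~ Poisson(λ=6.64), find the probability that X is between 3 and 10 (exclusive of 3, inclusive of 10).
0.822485

We have X ~ Poisson(λ=6.64).

To find P(3 < X ≤ 10), we use:
P(3 < X ≤ 10) = P(X ≤ 10) - P(X ≤ 3)
                 = F(10) - F(3)
                 = 0.925057 - 0.102572
                 = 0.822485

So there's approximately a 82.2% chance that X falls in this range.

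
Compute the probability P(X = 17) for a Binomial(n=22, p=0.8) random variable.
0.189756

We have X ~ Binomial(n=22, p=0.8).

For a Binomial distribution, the PMF gives us the probability of each outcome.

Using the PMF formula:
P(X = 17) = 0.189756

Rounded to 4 decimal places: 0.1898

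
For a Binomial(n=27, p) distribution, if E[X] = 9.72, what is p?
p = 0.36

For a Binomial(n, p) distribution:
E[X] = n × p

Given n = 27 and E[X] = 9.72:
9.72 = 27 × p
p = 9.72 / 27 = 0.36

Verification: Binomial(27, 0.36) has E[X] = 9.72 ✓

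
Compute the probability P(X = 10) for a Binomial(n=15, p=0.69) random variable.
0.210307

We have X ~ Binomial(n=15, p=0.69).

For a Binomial distribution, the PMF gives us the probability of each outcome.

Using the PMF formula:
P(X = 10) = 0.210307

Rounded to 4 decimal places: 0.2103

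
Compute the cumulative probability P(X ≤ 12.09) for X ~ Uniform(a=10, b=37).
0.077407

We have X ~ Uniform(a=10, b=37).

The CDF gives us P(X ≤ k).

Using the CDF:
P(X ≤ 12.09) = 0.077407

This means there's approximately a 7.7% chance that X is at most 12.09.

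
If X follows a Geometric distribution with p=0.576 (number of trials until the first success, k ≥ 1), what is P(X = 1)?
0.576000

We have X ~ Geometric(p=0.576) (number of trials until the first success, k ≥ 1).

For a Geometric distribution, the PMF gives us the probability of each outcome.

Using the PMF formula:
P(X = 1) = 0.576000

Rounded to 4 decimal places: 0.5760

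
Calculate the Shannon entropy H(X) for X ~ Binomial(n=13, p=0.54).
2.0042 nats

We have X ~ Binomial(n=13, p=0.54).

The Shannon entropy measures the uncertainty or information content of the distribution.

For a Binomial distribution with n=13, p=0.54:
H(X) = 2.0042 nats

(In bits, this would be 2.8915 bits.)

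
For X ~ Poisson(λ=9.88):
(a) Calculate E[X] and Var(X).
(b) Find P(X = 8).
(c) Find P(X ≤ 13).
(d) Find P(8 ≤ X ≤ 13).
(a) E[X] = 9.8800, Var(X) = 9.8800
(b) P(X = 8) = 0.115267
(c) P(X ≤ 13) = 0.873055
(d) P(8 ≤ X ≤ 13) = 0.641830

We have X ~ Poisson(λ=9.88).

(a) Moments:
E[X] = 9.8800
Var(X) = 9.8800
σ = √Var(X) = 3.1432

(b) Point probability using PMF:
P(X = 8) = 0.115267

(c) Cumulative probability using CDF:
P(X ≤ 13) = F(13) = 0.873055

(d) Range probability:
P(8 ≤ X ≤ 13) = P(X ≤ 13) - P(X ≤ 7)
                   = F(13) - F(7)
                   = 0.873055 - 0.231225
                   = 0.641830

This means approximately 64.2% of outcomes fall in the interval [8, 13].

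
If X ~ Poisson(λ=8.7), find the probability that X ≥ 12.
0.168892

We have X ~ Poisson(λ=8.7).

For discrete distributions, P(X ≥ 12) = 1 - P(X ≤ 11).

P(X ≤ 11) = 0.831108
P(X ≥ 12) = 1 - 0.831108 = 0.168892

So there's approximately a 16.9% chance that X is at least 12.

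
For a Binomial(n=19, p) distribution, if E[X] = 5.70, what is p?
p = 0.3

For a Binomial(n, p) distribution:
E[X] = n × p

Given n = 19 and E[X] = 5.70:
5.70 = 19 × p
p = 5.70 / 19 = 0.3

Verification: Binomial(19, 0.3) has E[X] = 5.70 ✓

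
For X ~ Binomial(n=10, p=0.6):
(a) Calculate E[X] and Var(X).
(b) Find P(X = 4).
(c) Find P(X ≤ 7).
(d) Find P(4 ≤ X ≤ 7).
(a) E[X] = 6.0000, Var(X) = 2.4000
(b) P(X = 4) = 0.111477
(c) P(X ≤ 7) = 0.832710
(d) P(4 ≤ X ≤ 7) = 0.777948

We have X ~ Binomial(n=10, p=0.6).

(a) Moments:
E[X] = 6.0000
Var(X) = 2.4000
σ = √Var(X) = 1.5492

(b) Point probability using PMF:
P(X = 4) = 0.111477

(c) Cumulative probability using CDF:
P(X ≤ 7) = F(7) = 0.832710

(d) Range probability:
P(4 ≤ X ≤ 7) = P(X ≤ 7) - P(X ≤ 3)
                   = F(7) - F(3)
                   = 0.832710 - 0.054762
                   = 0.777948

This means approximately 77.8% of outcomes fall in the interval [4, 7].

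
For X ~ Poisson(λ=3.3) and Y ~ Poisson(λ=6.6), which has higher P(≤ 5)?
X has higher probability (P(X ≤ 5) = 0.8829 > P(Y ≤ 5) = 0.3547)

Compute P(≤ 5) for each distribution:

X ~ Poisson(λ=3.3):
P(X ≤ 5) = 0.8829

Y ~ Poisson(λ=6.6):
P(Y ≤ 5) = 0.3547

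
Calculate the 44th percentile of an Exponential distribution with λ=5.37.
0.1080

We have X ~ Exponential(λ=5.37).

We want to find x such that P(X ≤ x) = 0.44.

This is the 44th percentile, which means 44% of values fall below this point.

Using the inverse CDF (quantile function):
x = F⁻¹(0.44) = 0.1080

Verification: P(X ≤ 0.1080) = 0.44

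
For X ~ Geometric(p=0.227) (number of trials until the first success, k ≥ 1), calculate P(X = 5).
0.081048

We have X ~ Geometric(p=0.227) (number of trials until the first success, k ≥ 1).

For a Geometric distribution, the PMF gives us the probability of each outcome.

Using the PMF formula:
P(X = 5) = 0.081048

Rounded to 4 decimal places: 0.0810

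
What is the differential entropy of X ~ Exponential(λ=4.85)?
-0.5790 nats

We have X ~ Exponential(λ=4.85).

The differential entropy measures the uncertainty or information content of the distribution.

For an Exponential distribution with λ=4.85:
h(X) = -0.5790 nats

(In bits, this would be -0.8353 bits.)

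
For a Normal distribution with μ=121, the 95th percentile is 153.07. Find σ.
σ = 19.4972

For X ~ Normal(μ, σ), the p-th percentile satisfies x = μ + z_p × σ,
where z_p = Φ⁻¹(p) is the standard normal quantile.

Step 1: z_{0.95} = Φ⁻¹(0.95) = 1.6449

Step 2: Solve for σ:
153.07 = 121 + 1.6449 × σ
σ = (153.07 - 121) / 1.6449
σ = 32.07 / 1.6449
σ = 19.4972

Verification: μ + z × σ = 121 + 1.6449 × 19.4972 = 153.07 ✓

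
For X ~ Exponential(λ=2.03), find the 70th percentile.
0.5931

We have X ~ Exponential(λ=2.03).

We want to find x such that P(X ≤ x) = 0.7.

This is the 70th percentile, which means 70% of values fall below this point.

Using the inverse CDF (quantile function):
x = F⁻¹(0.7) = 0.5931

Verification: P(X ≤ 0.5931) = 0.7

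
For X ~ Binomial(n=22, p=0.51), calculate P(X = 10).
0.147476

We have X ~ Binomial(n=22, p=0.51).

For a Binomial distribution, the PMF gives us the probability of each outcome.

Using the PMF formula:
P(X = 10) = 0.147476

Rounded to 4 decimal places: 0.1475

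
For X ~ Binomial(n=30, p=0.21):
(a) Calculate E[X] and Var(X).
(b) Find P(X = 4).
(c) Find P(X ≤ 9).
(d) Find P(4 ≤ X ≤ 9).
(a) E[X] = 6.3000, Var(X) = 4.9770
(b) P(X = 4) = 0.116148
(c) P(X ≤ 9) = 0.919365
(d) P(4 ≤ X ≤ 9) = 0.820925

We have X ~ Binomial(n=30, p=0.21).

(a) Moments:
E[X] = 6.3000
Var(X) = 4.9770
σ = √Var(X) = 2.2309

(b) Point probability using PMF:
P(X = 4) = 0.116148

(c) Cumulative probability using CDF:
P(X ≤ 9) = F(9) = 0.919365

(d) Range probability:
P(4 ≤ X ≤ 9) = P(X ≤ 9) - P(X ≤ 3)
                   = F(9) - F(3)
                   = 0.919365 - 0.098440
                   = 0.820925

This means approximately 82.1% of outcomes fall in the interval [4, 9].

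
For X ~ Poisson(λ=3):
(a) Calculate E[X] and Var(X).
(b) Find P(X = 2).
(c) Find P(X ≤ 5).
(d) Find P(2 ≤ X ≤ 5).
(a) E[X] = 3.0000, Var(X) = 3.0000
(b) P(X = 2) = 0.224042
(c) P(X ≤ 5) = 0.916082
(d) P(2 ≤ X ≤ 5) = 0.716934

We have X ~ Poisson(λ=3).

(a) Moments:
E[X] = 3.0000
Var(X) = 3.0000
σ = √Var(X) = 1.7321

(b) Point probability using PMF:
P(X = 2) = 0.224042

(c) Cumulative probability using CDF:
P(X ≤ 5) = F(5) = 0.916082

(d) Range probability:
P(2 ≤ X ≤ 5) = P(X ≤ 5) - P(X ≤ 1)
                   = F(5) - F(1)
                   = 0.916082 - 0.199148
                   = 0.716934

This means approximately 71.7% of outcomes fall in the interval [2, 5].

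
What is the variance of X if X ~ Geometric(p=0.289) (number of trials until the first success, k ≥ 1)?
8.5128

We have X ~ Geometric(p=0.289) (number of trials until the first success, k ≥ 1).

For a Geometric distribution with p=0.289 (number of trials until the first success, k ≥ 1):
Var(X) = 8.5128

The variance measures the spread of the distribution around the mean.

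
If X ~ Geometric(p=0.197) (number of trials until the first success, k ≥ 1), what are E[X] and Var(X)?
E[X] = 5.0761, Var(X) = 20.6911

We have X ~ Geometric(p=0.197) (number of trials until the first success, k ≥ 1).

For a Geometric distribution with p=0.197 (number of trials until the first success, k ≥ 1):

Expected value:
E[X] = 5.0761

Variance:
Var(X) = 20.6911

Standard deviation:
σ = √Var(X) = 4.5487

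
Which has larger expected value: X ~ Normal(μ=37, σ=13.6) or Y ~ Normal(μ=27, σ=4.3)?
X has larger mean (37.0000 > 27.0000)

Compute the expected value for each distribution:

X ~ Normal(μ=37, σ=13.6):
E[X] = 37.0000

Y ~ Normal(μ=27, σ=4.3):
E[Y] = 27.0000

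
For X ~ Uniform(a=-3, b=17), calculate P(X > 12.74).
0.213000

We have X ~ Uniform(a=-3, b=17).

P(X > 12.74) = 1 - P(X ≤ 12.74)
                = 1 - F(12.74)
                = 1 - 0.787000
                = 0.213000

So there's approximately a 21.3% chance that X exceeds 12.74.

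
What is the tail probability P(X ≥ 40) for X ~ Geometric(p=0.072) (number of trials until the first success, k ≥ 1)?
0.054246

We have X ~ Geometric(p=0.072) (number of trials until the first success, k ≥ 1).

For discrete distributions, P(X ≥ 40) = 1 - P(X ≤ 39).

P(X ≤ 39) = 0.945754
P(X ≥ 40) = 1 - 0.945754 = 0.054246

So there's approximately a 5.4% chance that X is at least 40.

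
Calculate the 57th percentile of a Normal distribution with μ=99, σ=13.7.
101.4163

We have X ~ Normal(μ=99, σ=13.7).

We want to find x such that P(X ≤ x) = 0.57.

This is the 57th percentile, which means 57% of values fall below this point.

Using the inverse CDF (quantile function):
x = F⁻¹(0.57) = 101.4163

Verification: P(X ≤ 101.4163) = 0.57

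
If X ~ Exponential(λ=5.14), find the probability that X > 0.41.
0.121554

We have X ~ Exponential(λ=5.14).

P(X > 0.41) = 1 - P(X ≤ 0.41)
                = 1 - F(0.41)
                = 1 - 0.878446
                = 0.121554

So there's approximately a 12.2% chance that X exceeds 0.41.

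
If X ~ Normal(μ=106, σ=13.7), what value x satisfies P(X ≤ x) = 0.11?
89.1966

We have X ~ Normal(μ=106, σ=13.7).

We want to find x such that P(X ≤ x) = 0.11.

This is the 11th percentile, which means 11% of values fall below this point.

Using the inverse CDF (quantile function):
x = F⁻¹(0.11) = 89.1966

Verification: P(X ≤ 89.1966) = 0.11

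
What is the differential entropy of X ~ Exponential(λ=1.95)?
0.3322 nats

We have X ~ Exponential(λ=1.95).

The differential entropy measures the uncertainty or information content of the distribution.

For an Exponential distribution with λ=1.95:
h(X) = 0.3322 nats

(In bits, this would be 0.4792 bits.)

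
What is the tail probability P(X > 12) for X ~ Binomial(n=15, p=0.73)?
0.186309

We have X ~ Binomial(n=15, p=0.73).

P(X > 12) = 1 - P(X ≤ 12)
                = 1 - F(12)
                = 1 - 0.813691
                = 0.186309

So there's approximately a 18.6% chance that X exceeds 12.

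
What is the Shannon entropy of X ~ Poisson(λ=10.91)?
2.6057 nats

We have X ~ Poisson(λ=10.91).

The Shannon entropy measures the uncertainty or information content of the distribution.

For a Poisson distribution with λ=10.91:
H(X) = 2.6057 nats

(In bits, this would be 3.7593 bits.)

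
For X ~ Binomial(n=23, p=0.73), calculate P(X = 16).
0.166785

We have X ~ Binomial(n=23, p=0.73).

For a Binomial distribution, the PMF gives us the probability of each outcome.

Using the PMF formula:
P(X = 16) = 0.166785

Rounded to 4 decimal places: 0.1668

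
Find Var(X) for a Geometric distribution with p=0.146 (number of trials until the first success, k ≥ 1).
40.0638

We have X ~ Geometric(p=0.146) (number of trials until the first success, k ≥ 1).

For a Geometric distribution with p=0.146 (number of trials until the first success, k ≥ 1):
Var(X) = 40.0638

The variance measures the spread of the distribution around the mean.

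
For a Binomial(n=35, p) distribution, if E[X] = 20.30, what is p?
p = 0.58

For a Binomial(n, p) distribution:
E[X] = n × p

Given n = 35 and E[X] = 20.30:
20.30 = 35 × p
p = 20.30 / 35 = 0.58

Verification: Binomial(35, 0.58) has E[X] = 20.30 ✓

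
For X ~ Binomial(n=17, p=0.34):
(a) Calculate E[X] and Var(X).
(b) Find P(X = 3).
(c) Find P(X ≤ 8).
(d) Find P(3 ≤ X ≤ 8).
(a) E[X] = 5.7800, Var(X) = 3.8148
(b) P(X = 3) = 0.079535
(c) P(X ≤ 8) = 0.915500
(d) P(3 ≤ X ≤ 8) = 0.876274

We have X ~ Binomial(n=17, p=0.34).

(a) Moments:
E[X] = 5.7800
Var(X) = 3.8148
σ = √Var(X) = 1.9532

(b) Point probability using PMF:
P(X = 3) = 0.079535

(c) Cumulative probability using CDF:
P(X ≤ 8) = F(8) = 0.915500

(d) Range probability:
P(3 ≤ X ≤ 8) = P(X ≤ 8) - P(X ≤ 2)
                   = F(8) - F(2)
                   = 0.915500 - 0.039227
                   = 0.876274

This means approximately 87.6% of outcomes fall in the interval [3, 8].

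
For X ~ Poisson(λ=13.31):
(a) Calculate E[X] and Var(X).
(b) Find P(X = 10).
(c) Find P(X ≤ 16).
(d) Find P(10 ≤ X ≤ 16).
(a) E[X] = 13.3100, Var(X) = 13.3100
(b) P(X = 10) = 0.079718
(c) P(X ≤ 16) = 0.812427
(d) P(10 ≤ X ≤ 16) = 0.666130

We have X ~ Poisson(λ=13.31).

(a) Moments:
E[X] = 13.3100
Var(X) = 13.3100
σ = √Var(X) = 3.6483

(b) Point probability using PMF:
P(X = 10) = 0.079718

(c) Cumulative probability using CDF:
P(X ≤ 16) = F(16) = 0.812427

(d) Range probability:
P(10 ≤ X ≤ 16) = P(X ≤ 16) - P(X ≤ 9)
                   = F(16) - F(9)
                   = 0.812427 - 0.146297
                   = 0.666130

This means approximately 66.6% of outcomes fall in the interval [10, 16].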